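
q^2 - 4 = (q - 2)*(q + 2)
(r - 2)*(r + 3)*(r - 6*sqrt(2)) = r^3 - 6*sqrt(2)*r^2 + r^2 - 6*sqrt(2)*r - 6*r + 36*sqrt(2)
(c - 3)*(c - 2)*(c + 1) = c^3 - 4*c^2 + c + 6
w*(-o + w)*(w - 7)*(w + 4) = -o*w^3 + 3*o*w^2 + 28*o*w + w^4 - 3*w^3 - 28*w^2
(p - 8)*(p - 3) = p^2 - 11*p + 24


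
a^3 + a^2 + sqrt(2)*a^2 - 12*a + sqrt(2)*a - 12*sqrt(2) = (a - 3)*(a + 4)*(a + sqrt(2))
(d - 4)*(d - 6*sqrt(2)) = d^2 - 6*sqrt(2)*d - 4*d + 24*sqrt(2)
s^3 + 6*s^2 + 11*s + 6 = (s + 1)*(s + 2)*(s + 3)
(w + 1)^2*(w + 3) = w^3 + 5*w^2 + 7*w + 3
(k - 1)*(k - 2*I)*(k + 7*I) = k^3 - k^2 + 5*I*k^2 + 14*k - 5*I*k - 14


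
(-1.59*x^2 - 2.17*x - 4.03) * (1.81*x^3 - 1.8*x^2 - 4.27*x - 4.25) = -2.8779*x^5 - 1.0657*x^4 + 3.401*x^3 + 23.2774*x^2 + 26.4306*x + 17.1275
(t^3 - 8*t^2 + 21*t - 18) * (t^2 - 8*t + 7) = t^5 - 16*t^4 + 92*t^3 - 242*t^2 + 291*t - 126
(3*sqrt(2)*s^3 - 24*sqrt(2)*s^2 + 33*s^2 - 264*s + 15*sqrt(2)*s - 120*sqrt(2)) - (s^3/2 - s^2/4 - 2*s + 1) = -s^3/2 + 3*sqrt(2)*s^3 - 24*sqrt(2)*s^2 + 133*s^2/4 - 262*s + 15*sqrt(2)*s - 120*sqrt(2) - 1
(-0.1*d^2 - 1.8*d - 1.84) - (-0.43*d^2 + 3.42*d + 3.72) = 0.33*d^2 - 5.22*d - 5.56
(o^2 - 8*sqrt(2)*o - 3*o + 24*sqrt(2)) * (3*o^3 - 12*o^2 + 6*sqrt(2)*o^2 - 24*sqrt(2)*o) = 3*o^5 - 18*sqrt(2)*o^4 - 21*o^4 - 60*o^3 + 126*sqrt(2)*o^3 - 216*sqrt(2)*o^2 + 672*o^2 - 1152*o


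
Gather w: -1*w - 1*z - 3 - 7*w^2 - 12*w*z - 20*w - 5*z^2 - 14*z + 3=-7*w^2 + w*(-12*z - 21) - 5*z^2 - 15*z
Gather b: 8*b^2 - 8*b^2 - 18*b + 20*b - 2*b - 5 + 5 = 0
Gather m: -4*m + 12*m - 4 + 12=8*m + 8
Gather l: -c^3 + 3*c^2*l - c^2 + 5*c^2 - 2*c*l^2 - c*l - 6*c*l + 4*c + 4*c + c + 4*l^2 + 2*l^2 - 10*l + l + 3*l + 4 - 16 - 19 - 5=-c^3 + 4*c^2 + 9*c + l^2*(6 - 2*c) + l*(3*c^2 - 7*c - 6) - 36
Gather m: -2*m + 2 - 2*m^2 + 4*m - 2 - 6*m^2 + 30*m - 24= -8*m^2 + 32*m - 24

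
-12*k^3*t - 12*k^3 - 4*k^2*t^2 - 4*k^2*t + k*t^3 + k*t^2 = (-6*k + t)*(2*k + t)*(k*t + k)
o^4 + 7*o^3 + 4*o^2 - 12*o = o*(o - 1)*(o + 2)*(o + 6)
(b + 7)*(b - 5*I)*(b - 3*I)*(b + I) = b^4 + 7*b^3 - 7*I*b^3 - 7*b^2 - 49*I*b^2 - 49*b - 15*I*b - 105*I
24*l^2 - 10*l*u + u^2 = (-6*l + u)*(-4*l + u)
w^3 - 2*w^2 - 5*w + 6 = (w - 3)*(w - 1)*(w + 2)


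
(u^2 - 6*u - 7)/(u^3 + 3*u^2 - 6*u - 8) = (u - 7)/(u^2 + 2*u - 8)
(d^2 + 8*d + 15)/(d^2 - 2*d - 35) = (d + 3)/(d - 7)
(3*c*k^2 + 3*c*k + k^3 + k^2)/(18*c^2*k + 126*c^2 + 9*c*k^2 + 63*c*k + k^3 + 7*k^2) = k*(k + 1)/(6*c*k + 42*c + k^2 + 7*k)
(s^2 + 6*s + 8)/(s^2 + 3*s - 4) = (s + 2)/(s - 1)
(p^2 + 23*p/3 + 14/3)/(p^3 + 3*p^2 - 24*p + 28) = (p + 2/3)/(p^2 - 4*p + 4)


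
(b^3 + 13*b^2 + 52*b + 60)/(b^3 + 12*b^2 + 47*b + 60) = (b^2 + 8*b + 12)/(b^2 + 7*b + 12)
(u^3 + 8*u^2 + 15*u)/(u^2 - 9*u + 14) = u*(u^2 + 8*u + 15)/(u^2 - 9*u + 14)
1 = 1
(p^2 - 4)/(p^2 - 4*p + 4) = (p + 2)/(p - 2)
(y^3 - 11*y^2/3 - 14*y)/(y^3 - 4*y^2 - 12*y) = (y + 7/3)/(y + 2)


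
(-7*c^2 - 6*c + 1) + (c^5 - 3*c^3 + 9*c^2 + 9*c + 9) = c^5 - 3*c^3 + 2*c^2 + 3*c + 10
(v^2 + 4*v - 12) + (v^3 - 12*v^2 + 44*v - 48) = v^3 - 11*v^2 + 48*v - 60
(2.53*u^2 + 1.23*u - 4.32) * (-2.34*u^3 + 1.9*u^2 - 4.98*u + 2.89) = -5.9202*u^5 + 1.9288*u^4 - 0.153599999999999*u^3 - 7.0217*u^2 + 25.0683*u - 12.4848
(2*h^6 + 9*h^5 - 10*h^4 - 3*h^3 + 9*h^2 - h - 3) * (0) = 0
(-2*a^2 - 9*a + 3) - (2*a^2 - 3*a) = -4*a^2 - 6*a + 3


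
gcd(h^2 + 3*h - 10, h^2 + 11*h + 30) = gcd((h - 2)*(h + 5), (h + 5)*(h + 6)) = h + 5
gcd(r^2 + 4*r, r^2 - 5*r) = r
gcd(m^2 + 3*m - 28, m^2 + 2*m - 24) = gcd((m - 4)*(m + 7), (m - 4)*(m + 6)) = m - 4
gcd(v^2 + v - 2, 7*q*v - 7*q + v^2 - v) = v - 1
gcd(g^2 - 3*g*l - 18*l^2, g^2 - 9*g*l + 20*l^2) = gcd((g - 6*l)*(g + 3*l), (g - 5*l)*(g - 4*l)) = 1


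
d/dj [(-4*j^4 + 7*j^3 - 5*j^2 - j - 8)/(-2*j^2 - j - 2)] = (16*j^5 - 2*j^4 + 18*j^3 - 39*j^2 - 12*j - 6)/(4*j^4 + 4*j^3 + 9*j^2 + 4*j + 4)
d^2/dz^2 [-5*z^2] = -10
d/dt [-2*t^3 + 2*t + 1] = 2 - 6*t^2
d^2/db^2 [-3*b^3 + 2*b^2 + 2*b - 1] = 4 - 18*b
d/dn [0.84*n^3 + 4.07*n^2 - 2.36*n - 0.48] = 2.52*n^2 + 8.14*n - 2.36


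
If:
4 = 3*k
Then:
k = 4/3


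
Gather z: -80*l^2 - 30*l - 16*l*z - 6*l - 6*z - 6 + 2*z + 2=-80*l^2 - 36*l + z*(-16*l - 4) - 4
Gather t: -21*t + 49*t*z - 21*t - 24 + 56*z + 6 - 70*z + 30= t*(49*z - 42) - 14*z + 12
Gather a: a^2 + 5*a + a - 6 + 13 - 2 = a^2 + 6*a + 5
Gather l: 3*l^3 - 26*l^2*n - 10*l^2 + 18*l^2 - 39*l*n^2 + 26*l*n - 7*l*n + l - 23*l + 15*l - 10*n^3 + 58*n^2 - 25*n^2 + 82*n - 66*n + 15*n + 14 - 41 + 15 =3*l^3 + l^2*(8 - 26*n) + l*(-39*n^2 + 19*n - 7) - 10*n^3 + 33*n^2 + 31*n - 12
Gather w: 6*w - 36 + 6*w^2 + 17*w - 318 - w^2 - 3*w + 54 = 5*w^2 + 20*w - 300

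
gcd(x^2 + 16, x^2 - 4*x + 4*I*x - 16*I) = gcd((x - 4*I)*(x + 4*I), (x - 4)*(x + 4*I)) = x + 4*I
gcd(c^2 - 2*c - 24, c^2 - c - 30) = c - 6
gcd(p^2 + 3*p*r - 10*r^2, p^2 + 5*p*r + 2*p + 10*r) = p + 5*r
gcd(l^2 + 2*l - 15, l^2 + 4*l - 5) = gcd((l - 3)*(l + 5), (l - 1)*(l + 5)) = l + 5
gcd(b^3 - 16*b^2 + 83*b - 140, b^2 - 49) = b - 7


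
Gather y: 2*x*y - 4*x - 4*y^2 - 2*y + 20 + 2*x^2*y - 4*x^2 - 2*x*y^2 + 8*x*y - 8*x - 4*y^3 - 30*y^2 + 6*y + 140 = -4*x^2 - 12*x - 4*y^3 + y^2*(-2*x - 34) + y*(2*x^2 + 10*x + 4) + 160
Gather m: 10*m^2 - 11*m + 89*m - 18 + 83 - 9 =10*m^2 + 78*m + 56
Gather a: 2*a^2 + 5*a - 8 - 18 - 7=2*a^2 + 5*a - 33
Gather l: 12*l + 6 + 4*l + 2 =16*l + 8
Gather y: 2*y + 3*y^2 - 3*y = 3*y^2 - y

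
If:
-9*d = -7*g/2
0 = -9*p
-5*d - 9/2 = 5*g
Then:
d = -63/250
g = -81/125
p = 0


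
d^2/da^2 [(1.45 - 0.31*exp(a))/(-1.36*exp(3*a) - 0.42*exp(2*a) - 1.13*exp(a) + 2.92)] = (2.293504*exp(6*a) - 23.606064*exp(5*a) - 10.961588*exp(4*a) + 10.37697*exp(3*a) - 51.607566*exp(2*a) - 7.941749*exp(a) - 2.141236)*exp(a)/(2.515456*exp(9*a) + 2.330496*exp(8*a) + 6.989856*exp(7*a) - 12.255672*exp(6*a) - 4.199676*exp(5*a) - 26.861106*exp(4*a) + 27.915617*exp(3*a) - 0.442379999999998*exp(2*a) + 28.904496*exp(a) - 24.897088)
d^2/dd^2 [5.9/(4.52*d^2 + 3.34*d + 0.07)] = (-241.07872*d^2 - 178.14224*d + 5.9*(9.04*d + 3.34)*(18.08*d + 6.68) - 3.73352)/(4.52*d^2 + 3.34*d + 0.07)^3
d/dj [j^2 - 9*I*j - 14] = 2*j - 9*I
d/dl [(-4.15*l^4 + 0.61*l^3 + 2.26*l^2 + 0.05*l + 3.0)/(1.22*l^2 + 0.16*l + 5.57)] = (-10.126*l^5 - 1.2478*l^4 - 92.2668*l^3 + 10.4937*l^2 + 17.8564*l - 0.2015)/(1.4884*l^4 + 0.3904*l^3 + 13.6164*l^2 + 1.7824*l + 31.0249)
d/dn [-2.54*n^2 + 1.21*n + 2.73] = 1.21 - 5.08*n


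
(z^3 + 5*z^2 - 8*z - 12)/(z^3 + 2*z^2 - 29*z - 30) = (z - 2)/(z - 5)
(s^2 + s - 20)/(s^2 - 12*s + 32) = (s + 5)/(s - 8)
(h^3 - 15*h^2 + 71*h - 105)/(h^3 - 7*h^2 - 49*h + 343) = (h^2 - 8*h + 15)/(h^2 - 49)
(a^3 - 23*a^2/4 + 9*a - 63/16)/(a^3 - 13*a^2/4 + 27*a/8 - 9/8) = (a - 7/2)/(a - 1)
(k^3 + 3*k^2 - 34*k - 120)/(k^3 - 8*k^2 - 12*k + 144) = (k + 5)/(k - 6)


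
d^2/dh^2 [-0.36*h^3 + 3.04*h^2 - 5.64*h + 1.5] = 6.08 - 2.16*h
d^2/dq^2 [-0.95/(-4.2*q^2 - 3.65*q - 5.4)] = (-33.516*q^2 - 29.127*q + 0.95*(8.4*q + 3.65)*(16.8*q + 7.3) - 43.092)/(4.2*q^2 + 3.65*q + 5.4)^3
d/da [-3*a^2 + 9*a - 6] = 9 - 6*a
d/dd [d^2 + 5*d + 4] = 2*d + 5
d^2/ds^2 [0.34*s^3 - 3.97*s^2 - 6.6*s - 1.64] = 2.04*s - 7.94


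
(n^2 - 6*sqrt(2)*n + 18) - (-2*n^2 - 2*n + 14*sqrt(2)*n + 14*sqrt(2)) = 3*n^2 - 20*sqrt(2)*n + 2*n - 14*sqrt(2) + 18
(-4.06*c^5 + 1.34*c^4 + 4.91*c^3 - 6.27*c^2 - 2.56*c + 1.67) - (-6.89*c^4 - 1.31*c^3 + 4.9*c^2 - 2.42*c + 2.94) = -4.06*c^5 + 8.23*c^4 + 6.22*c^3 - 11.17*c^2 - 0.14*c - 1.27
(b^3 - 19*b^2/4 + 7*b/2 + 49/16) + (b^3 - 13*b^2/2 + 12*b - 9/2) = 2*b^3 - 45*b^2/4 + 31*b/2 - 23/16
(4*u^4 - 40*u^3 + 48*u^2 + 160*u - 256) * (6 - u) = -4*u^5 + 64*u^4 - 288*u^3 + 128*u^2 + 1216*u - 1536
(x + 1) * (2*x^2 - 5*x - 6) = 2*x^3 - 3*x^2 - 11*x - 6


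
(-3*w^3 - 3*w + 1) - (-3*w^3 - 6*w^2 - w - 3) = 6*w^2 - 2*w + 4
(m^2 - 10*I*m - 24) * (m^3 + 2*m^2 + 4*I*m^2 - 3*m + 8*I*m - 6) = m^5 + 2*m^4 - 6*I*m^4 + 13*m^3 - 12*I*m^3 + 26*m^2 - 66*I*m^2 + 72*m - 132*I*m + 144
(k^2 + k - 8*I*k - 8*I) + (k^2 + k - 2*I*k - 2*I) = 2*k^2 + 2*k - 10*I*k - 10*I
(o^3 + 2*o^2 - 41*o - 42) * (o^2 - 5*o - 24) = o^5 - 3*o^4 - 75*o^3 + 115*o^2 + 1194*o + 1008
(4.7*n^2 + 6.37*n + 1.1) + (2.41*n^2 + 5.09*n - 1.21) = 7.11*n^2 + 11.46*n - 0.11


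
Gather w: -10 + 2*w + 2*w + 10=4*w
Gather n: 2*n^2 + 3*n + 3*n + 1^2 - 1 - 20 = 2*n^2 + 6*n - 20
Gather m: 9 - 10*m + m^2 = m^2 - 10*m + 9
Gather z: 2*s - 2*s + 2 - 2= 0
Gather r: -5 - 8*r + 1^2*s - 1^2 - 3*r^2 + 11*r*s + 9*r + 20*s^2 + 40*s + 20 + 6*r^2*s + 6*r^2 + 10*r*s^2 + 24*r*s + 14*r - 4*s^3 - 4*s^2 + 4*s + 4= r^2*(6*s + 3) + r*(10*s^2 + 35*s + 15) - 4*s^3 + 16*s^2 + 45*s + 18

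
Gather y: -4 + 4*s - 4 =4*s - 8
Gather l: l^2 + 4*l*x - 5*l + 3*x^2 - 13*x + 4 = l^2 + l*(4*x - 5) + 3*x^2 - 13*x + 4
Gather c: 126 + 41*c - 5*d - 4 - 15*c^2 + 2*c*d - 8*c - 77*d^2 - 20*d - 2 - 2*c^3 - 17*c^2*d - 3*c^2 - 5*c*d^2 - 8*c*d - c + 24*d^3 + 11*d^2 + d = -2*c^3 + c^2*(-17*d - 18) + c*(-5*d^2 - 6*d + 32) + 24*d^3 - 66*d^2 - 24*d + 120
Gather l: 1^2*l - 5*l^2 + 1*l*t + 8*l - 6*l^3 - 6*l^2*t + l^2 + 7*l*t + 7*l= -6*l^3 + l^2*(-6*t - 4) + l*(8*t + 16)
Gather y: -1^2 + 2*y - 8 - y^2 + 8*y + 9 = -y^2 + 10*y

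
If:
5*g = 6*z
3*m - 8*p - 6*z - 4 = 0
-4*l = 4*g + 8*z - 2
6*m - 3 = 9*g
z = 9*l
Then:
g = 27/149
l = 5/298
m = 115/149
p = -193/596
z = 45/298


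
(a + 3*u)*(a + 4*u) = a^2 + 7*a*u + 12*u^2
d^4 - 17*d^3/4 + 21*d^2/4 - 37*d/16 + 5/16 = (d - 5/2)*(d - 1)*(d - 1/2)*(d - 1/4)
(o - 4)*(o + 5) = o^2 + o - 20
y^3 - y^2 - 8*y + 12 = (y - 2)^2*(y + 3)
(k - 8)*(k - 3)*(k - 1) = k^3 - 12*k^2 + 35*k - 24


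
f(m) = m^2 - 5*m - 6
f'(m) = 2*m - 5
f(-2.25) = 10.31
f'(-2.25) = -9.50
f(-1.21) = 1.51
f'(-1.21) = -7.42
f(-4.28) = 33.72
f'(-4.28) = -13.56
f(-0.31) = -4.35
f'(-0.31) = -5.62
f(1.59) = -11.42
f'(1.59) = -1.82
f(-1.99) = 7.91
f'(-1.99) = -8.98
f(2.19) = -12.15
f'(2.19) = -0.62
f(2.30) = -12.21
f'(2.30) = -0.40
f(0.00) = -6.00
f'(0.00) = -5.00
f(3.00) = -12.00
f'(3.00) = 1.00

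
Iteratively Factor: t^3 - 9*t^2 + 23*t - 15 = (t - 1)*(t^2 - 8*t + 15) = (t - 5)*(t - 1)*(t - 3)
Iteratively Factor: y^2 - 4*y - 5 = (y + 1)*(y - 5)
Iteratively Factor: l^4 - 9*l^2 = (l + 3)*(l^3 - 3*l^2) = l*(l + 3)*(l^2 - 3*l) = l^2*(l + 3)*(l - 3)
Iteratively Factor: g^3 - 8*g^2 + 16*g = (g)*(g^2 - 8*g + 16) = g*(g - 4)*(g - 4)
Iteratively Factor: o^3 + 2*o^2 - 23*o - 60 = (o + 4)*(o^2 - 2*o - 15) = (o - 5)*(o + 4)*(o + 3)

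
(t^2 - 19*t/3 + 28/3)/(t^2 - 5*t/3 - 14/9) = 3*(t - 4)/(3*t + 2)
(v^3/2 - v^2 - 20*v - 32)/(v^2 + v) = (v^3/2 - v^2 - 20*v - 32)/(v*(v + 1))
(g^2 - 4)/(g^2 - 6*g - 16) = (g - 2)/(g - 8)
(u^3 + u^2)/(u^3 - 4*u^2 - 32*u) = u*(u + 1)/(u^2 - 4*u - 32)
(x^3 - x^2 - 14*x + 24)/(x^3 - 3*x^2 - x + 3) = (x^2 + 2*x - 8)/(x^2 - 1)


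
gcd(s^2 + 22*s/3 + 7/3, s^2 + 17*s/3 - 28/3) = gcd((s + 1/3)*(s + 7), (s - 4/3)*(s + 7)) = s + 7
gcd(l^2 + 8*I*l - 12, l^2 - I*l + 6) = l + 2*I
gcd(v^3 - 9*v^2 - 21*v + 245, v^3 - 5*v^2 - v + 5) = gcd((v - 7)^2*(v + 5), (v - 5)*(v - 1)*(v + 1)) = 1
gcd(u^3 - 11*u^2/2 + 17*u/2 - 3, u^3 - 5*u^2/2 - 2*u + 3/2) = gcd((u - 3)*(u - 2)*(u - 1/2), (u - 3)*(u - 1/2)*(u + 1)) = u^2 - 7*u/2 + 3/2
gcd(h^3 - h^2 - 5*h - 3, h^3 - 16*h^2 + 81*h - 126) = h - 3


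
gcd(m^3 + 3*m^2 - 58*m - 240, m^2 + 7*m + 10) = m + 5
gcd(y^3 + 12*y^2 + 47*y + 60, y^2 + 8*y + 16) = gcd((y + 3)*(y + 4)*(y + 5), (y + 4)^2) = y + 4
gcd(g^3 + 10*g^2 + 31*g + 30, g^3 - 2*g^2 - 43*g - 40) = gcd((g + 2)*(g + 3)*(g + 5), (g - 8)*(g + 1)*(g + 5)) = g + 5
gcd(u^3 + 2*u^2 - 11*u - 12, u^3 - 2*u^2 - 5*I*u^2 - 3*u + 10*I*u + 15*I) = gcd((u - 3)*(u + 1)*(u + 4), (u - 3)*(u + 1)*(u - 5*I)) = u^2 - 2*u - 3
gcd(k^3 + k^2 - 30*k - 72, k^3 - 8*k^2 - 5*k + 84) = k + 3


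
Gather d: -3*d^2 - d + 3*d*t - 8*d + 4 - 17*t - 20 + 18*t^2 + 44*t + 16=-3*d^2 + d*(3*t - 9) + 18*t^2 + 27*t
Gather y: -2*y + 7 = 7 - 2*y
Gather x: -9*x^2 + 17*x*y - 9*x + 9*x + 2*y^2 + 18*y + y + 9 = -9*x^2 + 17*x*y + 2*y^2 + 19*y + 9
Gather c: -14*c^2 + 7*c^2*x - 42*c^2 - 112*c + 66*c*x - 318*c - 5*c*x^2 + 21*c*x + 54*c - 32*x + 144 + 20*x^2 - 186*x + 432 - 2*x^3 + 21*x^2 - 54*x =c^2*(7*x - 56) + c*(-5*x^2 + 87*x - 376) - 2*x^3 + 41*x^2 - 272*x + 576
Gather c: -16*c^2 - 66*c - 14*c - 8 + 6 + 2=-16*c^2 - 80*c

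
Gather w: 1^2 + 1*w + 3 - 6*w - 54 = -5*w - 50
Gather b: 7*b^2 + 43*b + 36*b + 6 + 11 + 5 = 7*b^2 + 79*b + 22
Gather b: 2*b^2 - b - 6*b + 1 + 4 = 2*b^2 - 7*b + 5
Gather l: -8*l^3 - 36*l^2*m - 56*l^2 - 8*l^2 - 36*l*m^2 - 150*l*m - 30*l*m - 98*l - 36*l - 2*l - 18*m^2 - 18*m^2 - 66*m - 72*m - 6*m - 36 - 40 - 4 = -8*l^3 + l^2*(-36*m - 64) + l*(-36*m^2 - 180*m - 136) - 36*m^2 - 144*m - 80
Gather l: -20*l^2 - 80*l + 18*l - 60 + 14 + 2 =-20*l^2 - 62*l - 44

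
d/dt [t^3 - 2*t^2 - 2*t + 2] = 3*t^2 - 4*t - 2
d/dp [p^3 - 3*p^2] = 3*p*(p - 2)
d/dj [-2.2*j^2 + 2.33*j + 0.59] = 2.33 - 4.4*j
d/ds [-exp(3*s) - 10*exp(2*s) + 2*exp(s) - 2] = (-3*exp(2*s) - 20*exp(s) + 2)*exp(s)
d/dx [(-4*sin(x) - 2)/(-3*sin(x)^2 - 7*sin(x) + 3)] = 2*(-6*sin(x) + 3*cos(2*x) - 16)*cos(x)/(7*sin(x) - 3*cos(x)^2)^2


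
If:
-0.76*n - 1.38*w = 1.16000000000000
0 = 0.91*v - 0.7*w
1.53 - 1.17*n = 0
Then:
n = 1.31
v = -1.20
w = -1.56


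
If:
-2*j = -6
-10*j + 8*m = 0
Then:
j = 3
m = 15/4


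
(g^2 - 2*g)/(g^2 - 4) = g/(g + 2)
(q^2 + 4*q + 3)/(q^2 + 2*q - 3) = (q + 1)/(q - 1)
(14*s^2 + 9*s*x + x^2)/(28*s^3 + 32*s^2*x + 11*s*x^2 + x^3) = 1/(2*s + x)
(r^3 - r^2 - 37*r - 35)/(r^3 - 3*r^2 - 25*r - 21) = (r + 5)/(r + 3)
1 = 1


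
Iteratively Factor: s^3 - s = (s)*(s^2 - 1) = s*(s - 1)*(s + 1)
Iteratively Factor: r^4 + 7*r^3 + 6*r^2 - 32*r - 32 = (r - 2)*(r^3 + 9*r^2 + 24*r + 16) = (r - 2)*(r + 4)*(r^2 + 5*r + 4) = (r - 2)*(r + 4)^2*(r + 1)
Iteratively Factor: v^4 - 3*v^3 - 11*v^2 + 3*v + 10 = (v + 1)*(v^3 - 4*v^2 - 7*v + 10) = (v - 1)*(v + 1)*(v^2 - 3*v - 10) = (v - 1)*(v + 1)*(v + 2)*(v - 5)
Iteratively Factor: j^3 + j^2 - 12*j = (j)*(j^2 + j - 12) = j*(j - 3)*(j + 4)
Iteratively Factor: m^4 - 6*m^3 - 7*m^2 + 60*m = (m - 5)*(m^3 - m^2 - 12*m) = (m - 5)*(m + 3)*(m^2 - 4*m) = m*(m - 5)*(m + 3)*(m - 4)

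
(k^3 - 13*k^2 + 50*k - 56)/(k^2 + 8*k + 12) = (k^3 - 13*k^2 + 50*k - 56)/(k^2 + 8*k + 12)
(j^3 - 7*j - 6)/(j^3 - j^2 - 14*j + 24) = (j^2 + 3*j + 2)/(j^2 + 2*j - 8)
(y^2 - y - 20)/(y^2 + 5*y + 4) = (y - 5)/(y + 1)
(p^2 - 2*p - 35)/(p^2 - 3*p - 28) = (p + 5)/(p + 4)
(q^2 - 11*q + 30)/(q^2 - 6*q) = (q - 5)/q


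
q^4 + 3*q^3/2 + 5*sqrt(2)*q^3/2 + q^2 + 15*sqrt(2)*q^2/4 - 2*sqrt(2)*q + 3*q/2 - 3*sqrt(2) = (q + 3/2)*(q - sqrt(2)/2)*(q + sqrt(2))*(q + 2*sqrt(2))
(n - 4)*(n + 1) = n^2 - 3*n - 4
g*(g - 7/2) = g^2 - 7*g/2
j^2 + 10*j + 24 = (j + 4)*(j + 6)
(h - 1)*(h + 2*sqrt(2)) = h^2 - h + 2*sqrt(2)*h - 2*sqrt(2)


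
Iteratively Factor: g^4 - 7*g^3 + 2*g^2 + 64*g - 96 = (g - 2)*(g^3 - 5*g^2 - 8*g + 48) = (g - 4)*(g - 2)*(g^2 - g - 12) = (g - 4)^2*(g - 2)*(g + 3)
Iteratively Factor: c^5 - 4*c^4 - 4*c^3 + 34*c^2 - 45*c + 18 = (c - 3)*(c^4 - c^3 - 7*c^2 + 13*c - 6) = (c - 3)*(c - 1)*(c^3 - 7*c + 6) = (c - 3)*(c - 1)^2*(c^2 + c - 6) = (c - 3)*(c - 2)*(c - 1)^2*(c + 3)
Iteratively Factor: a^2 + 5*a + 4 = (a + 1)*(a + 4)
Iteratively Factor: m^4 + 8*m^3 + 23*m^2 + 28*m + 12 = (m + 2)*(m^3 + 6*m^2 + 11*m + 6) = (m + 2)^2*(m^2 + 4*m + 3) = (m + 1)*(m + 2)^2*(m + 3)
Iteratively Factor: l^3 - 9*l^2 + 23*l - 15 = (l - 3)*(l^2 - 6*l + 5) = (l - 5)*(l - 3)*(l - 1)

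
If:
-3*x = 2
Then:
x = -2/3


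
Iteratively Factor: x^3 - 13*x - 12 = (x + 3)*(x^2 - 3*x - 4) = (x - 4)*(x + 3)*(x + 1)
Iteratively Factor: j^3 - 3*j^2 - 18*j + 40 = (j - 2)*(j^2 - j - 20) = (j - 5)*(j - 2)*(j + 4)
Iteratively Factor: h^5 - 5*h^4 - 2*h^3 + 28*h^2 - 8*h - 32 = (h - 2)*(h^4 - 3*h^3 - 8*h^2 + 12*h + 16) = (h - 2)*(h + 1)*(h^3 - 4*h^2 - 4*h + 16) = (h - 2)*(h + 1)*(h + 2)*(h^2 - 6*h + 8) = (h - 4)*(h - 2)*(h + 1)*(h + 2)*(h - 2)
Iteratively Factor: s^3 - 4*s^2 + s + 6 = (s + 1)*(s^2 - 5*s + 6) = (s - 3)*(s + 1)*(s - 2)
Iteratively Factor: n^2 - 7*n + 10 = (n - 2)*(n - 5)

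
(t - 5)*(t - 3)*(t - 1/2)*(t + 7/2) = t^4 - 5*t^3 - 43*t^2/4 + 59*t - 105/4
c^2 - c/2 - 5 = (c - 5/2)*(c + 2)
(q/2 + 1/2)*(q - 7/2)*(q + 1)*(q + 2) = q^4/2 + q^3/4 - 9*q^2/2 - 31*q/4 - 7/2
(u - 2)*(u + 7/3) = u^2 + u/3 - 14/3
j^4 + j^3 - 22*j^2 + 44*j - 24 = (j - 2)^2*(j - 1)*(j + 6)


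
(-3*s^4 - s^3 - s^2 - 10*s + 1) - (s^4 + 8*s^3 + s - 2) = -4*s^4 - 9*s^3 - s^2 - 11*s + 3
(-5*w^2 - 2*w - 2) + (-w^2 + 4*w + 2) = -6*w^2 + 2*w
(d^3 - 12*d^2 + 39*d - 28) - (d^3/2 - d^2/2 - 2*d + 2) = d^3/2 - 23*d^2/2 + 41*d - 30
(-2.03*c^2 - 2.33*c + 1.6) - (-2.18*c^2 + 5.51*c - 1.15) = 0.15*c^2 - 7.84*c + 2.75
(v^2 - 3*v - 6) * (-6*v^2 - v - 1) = -6*v^4 + 17*v^3 + 38*v^2 + 9*v + 6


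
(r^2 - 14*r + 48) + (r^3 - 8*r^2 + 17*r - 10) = r^3 - 7*r^2 + 3*r + 38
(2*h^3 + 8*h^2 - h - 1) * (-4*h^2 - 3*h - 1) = -8*h^5 - 38*h^4 - 22*h^3 - h^2 + 4*h + 1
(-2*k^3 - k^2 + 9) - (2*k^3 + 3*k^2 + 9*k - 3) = -4*k^3 - 4*k^2 - 9*k + 12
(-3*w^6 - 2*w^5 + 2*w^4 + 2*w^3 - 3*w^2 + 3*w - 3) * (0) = 0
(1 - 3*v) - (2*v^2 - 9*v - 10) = -2*v^2 + 6*v + 11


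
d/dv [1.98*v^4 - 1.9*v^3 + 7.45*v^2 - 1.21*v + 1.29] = 7.92*v^3 - 5.7*v^2 + 14.9*v - 1.21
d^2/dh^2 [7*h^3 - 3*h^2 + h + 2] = 42*h - 6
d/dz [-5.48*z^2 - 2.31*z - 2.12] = -10.96*z - 2.31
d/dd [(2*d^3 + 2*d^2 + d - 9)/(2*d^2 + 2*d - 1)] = (4*d^4 + 8*d^3 - 4*d^2 + 32*d + 17)/(4*d^4 + 8*d^3 - 4*d + 1)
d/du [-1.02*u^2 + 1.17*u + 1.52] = 1.17 - 2.04*u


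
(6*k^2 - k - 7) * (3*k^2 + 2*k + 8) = 18*k^4 + 9*k^3 + 25*k^2 - 22*k - 56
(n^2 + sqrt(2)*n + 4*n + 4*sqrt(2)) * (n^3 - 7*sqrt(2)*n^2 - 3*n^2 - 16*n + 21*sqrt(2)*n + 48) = n^5 - 6*sqrt(2)*n^4 + n^4 - 42*n^3 - 6*sqrt(2)*n^3 - 30*n^2 + 56*sqrt(2)*n^2 - 16*sqrt(2)*n + 360*n + 192*sqrt(2)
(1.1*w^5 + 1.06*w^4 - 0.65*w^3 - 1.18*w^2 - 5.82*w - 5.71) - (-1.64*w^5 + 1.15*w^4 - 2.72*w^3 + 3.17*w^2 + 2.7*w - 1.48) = 2.74*w^5 - 0.0899999999999999*w^4 + 2.07*w^3 - 4.35*w^2 - 8.52*w - 4.23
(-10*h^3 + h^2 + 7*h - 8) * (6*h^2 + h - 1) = -60*h^5 - 4*h^4 + 53*h^3 - 42*h^2 - 15*h + 8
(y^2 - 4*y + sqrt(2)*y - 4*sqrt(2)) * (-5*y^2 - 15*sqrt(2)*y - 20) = -5*y^4 - 20*sqrt(2)*y^3 + 20*y^3 - 50*y^2 + 80*sqrt(2)*y^2 - 20*sqrt(2)*y + 200*y + 80*sqrt(2)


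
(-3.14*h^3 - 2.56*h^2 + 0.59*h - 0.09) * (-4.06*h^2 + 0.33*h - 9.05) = 12.7484*h^5 + 9.3574*h^4 + 25.1768*h^3 + 23.7281*h^2 - 5.3692*h + 0.8145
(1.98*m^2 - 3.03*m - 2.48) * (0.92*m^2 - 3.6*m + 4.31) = 1.8216*m^4 - 9.9156*m^3 + 17.1602*m^2 - 4.1313*m - 10.6888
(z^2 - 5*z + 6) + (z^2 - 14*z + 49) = 2*z^2 - 19*z + 55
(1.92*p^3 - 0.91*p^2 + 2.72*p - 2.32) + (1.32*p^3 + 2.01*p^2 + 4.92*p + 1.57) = 3.24*p^3 + 1.1*p^2 + 7.64*p - 0.75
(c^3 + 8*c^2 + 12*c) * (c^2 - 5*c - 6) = c^5 + 3*c^4 - 34*c^3 - 108*c^2 - 72*c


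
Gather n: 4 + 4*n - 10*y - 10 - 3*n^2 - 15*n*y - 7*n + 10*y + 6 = -3*n^2 + n*(-15*y - 3)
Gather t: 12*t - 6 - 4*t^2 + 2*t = -4*t^2 + 14*t - 6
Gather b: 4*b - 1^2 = 4*b - 1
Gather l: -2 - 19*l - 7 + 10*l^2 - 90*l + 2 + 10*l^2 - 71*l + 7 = 20*l^2 - 180*l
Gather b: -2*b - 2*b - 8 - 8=-4*b - 16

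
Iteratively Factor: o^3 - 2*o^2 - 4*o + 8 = (o - 2)*(o^2 - 4) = (o - 2)^2*(o + 2)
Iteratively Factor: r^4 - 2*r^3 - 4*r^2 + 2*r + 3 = (r + 1)*(r^3 - 3*r^2 - r + 3) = (r + 1)^2*(r^2 - 4*r + 3) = (r - 1)*(r + 1)^2*(r - 3)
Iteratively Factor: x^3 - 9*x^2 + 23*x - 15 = (x - 1)*(x^2 - 8*x + 15) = (x - 3)*(x - 1)*(x - 5)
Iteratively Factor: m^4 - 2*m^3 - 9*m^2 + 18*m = (m + 3)*(m^3 - 5*m^2 + 6*m) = (m - 2)*(m + 3)*(m^2 - 3*m) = (m - 3)*(m - 2)*(m + 3)*(m)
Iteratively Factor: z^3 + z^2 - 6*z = (z + 3)*(z^2 - 2*z) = (z - 2)*(z + 3)*(z)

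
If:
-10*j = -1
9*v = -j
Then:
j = 1/10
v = -1/90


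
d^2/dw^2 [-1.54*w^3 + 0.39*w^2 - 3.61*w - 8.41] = 0.78 - 9.24*w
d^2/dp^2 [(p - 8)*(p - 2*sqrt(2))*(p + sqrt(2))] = 6*p - 16 - 2*sqrt(2)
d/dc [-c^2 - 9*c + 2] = -2*c - 9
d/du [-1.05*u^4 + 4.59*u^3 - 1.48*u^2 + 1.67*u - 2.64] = -4.2*u^3 + 13.77*u^2 - 2.96*u + 1.67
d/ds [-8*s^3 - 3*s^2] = 6*s*(-4*s - 1)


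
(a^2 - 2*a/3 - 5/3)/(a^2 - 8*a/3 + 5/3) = (a + 1)/(a - 1)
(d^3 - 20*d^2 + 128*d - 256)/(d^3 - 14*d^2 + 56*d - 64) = (d - 8)/(d - 2)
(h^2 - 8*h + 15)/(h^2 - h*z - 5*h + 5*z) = (3 - h)/(-h + z)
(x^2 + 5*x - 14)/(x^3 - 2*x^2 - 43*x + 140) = (x - 2)/(x^2 - 9*x + 20)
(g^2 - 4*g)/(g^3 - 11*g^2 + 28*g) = 1/(g - 7)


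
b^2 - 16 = (b - 4)*(b + 4)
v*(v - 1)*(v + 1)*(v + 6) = v^4 + 6*v^3 - v^2 - 6*v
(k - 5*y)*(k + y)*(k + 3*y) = k^3 - k^2*y - 17*k*y^2 - 15*y^3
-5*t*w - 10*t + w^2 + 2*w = (-5*t + w)*(w + 2)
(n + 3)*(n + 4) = n^2 + 7*n + 12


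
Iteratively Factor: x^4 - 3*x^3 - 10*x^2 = (x + 2)*(x^3 - 5*x^2) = x*(x + 2)*(x^2 - 5*x) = x*(x - 5)*(x + 2)*(x)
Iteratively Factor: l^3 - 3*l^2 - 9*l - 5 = (l + 1)*(l^2 - 4*l - 5) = (l + 1)^2*(l - 5)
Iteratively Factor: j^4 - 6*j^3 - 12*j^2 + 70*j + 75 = (j - 5)*(j^3 - j^2 - 17*j - 15) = (j - 5)*(j + 3)*(j^2 - 4*j - 5) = (j - 5)*(j + 1)*(j + 3)*(j - 5)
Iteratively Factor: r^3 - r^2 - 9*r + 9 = (r - 3)*(r^2 + 2*r - 3) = (r - 3)*(r - 1)*(r + 3)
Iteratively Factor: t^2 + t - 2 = (t + 2)*(t - 1)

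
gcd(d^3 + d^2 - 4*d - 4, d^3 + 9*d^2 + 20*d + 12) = d^2 + 3*d + 2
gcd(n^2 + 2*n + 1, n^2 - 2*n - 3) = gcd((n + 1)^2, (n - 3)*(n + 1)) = n + 1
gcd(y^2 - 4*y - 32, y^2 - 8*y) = y - 8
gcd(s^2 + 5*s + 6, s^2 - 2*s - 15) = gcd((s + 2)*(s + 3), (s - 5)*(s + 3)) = s + 3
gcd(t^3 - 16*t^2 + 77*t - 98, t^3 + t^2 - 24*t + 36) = t - 2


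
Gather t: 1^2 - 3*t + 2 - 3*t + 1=4 - 6*t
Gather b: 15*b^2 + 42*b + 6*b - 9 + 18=15*b^2 + 48*b + 9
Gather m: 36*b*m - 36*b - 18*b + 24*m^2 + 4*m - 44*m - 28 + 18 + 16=-54*b + 24*m^2 + m*(36*b - 40) + 6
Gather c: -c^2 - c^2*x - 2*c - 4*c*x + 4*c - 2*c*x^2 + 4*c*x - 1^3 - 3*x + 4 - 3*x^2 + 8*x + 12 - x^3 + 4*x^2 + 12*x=c^2*(-x - 1) + c*(2 - 2*x^2) - x^3 + x^2 + 17*x + 15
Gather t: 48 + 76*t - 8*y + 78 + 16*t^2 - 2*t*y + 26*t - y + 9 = 16*t^2 + t*(102 - 2*y) - 9*y + 135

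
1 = 1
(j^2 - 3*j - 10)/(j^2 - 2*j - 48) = (-j^2 + 3*j + 10)/(-j^2 + 2*j + 48)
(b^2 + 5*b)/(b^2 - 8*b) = (b + 5)/(b - 8)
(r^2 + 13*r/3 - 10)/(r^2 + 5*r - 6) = (r - 5/3)/(r - 1)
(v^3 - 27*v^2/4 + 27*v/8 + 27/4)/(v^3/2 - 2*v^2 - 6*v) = (8*v^2 - 6*v - 9)/(4*v*(v + 2))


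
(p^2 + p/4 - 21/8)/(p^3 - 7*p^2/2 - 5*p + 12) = (p + 7/4)/(p^2 - 2*p - 8)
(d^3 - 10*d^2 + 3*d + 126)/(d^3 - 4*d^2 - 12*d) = (d^2 - 4*d - 21)/(d*(d + 2))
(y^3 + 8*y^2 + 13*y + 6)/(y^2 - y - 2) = (y^2 + 7*y + 6)/(y - 2)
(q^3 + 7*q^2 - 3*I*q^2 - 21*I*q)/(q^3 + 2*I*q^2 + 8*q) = (q^2 + q*(7 - 3*I) - 21*I)/(q^2 + 2*I*q + 8)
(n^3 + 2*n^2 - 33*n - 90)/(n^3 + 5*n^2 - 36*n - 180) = (n + 3)/(n + 6)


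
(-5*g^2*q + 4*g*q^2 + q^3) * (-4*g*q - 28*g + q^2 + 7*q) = 20*g^3*q^2 + 140*g^3*q - 21*g^2*q^3 - 147*g^2*q^2 + q^5 + 7*q^4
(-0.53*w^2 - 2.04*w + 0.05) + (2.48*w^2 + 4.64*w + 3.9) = 1.95*w^2 + 2.6*w + 3.95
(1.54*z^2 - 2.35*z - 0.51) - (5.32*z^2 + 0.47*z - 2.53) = -3.78*z^2 - 2.82*z + 2.02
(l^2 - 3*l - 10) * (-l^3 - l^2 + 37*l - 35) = -l^5 + 2*l^4 + 50*l^3 - 136*l^2 - 265*l + 350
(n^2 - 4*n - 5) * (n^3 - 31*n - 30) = n^5 - 4*n^4 - 36*n^3 + 94*n^2 + 275*n + 150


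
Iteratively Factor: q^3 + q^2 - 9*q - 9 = (q + 1)*(q^2 - 9) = (q - 3)*(q + 1)*(q + 3)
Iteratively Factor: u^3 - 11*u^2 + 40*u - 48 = (u - 4)*(u^2 - 7*u + 12) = (u - 4)*(u - 3)*(u - 4)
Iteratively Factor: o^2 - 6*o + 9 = (o - 3)*(o - 3)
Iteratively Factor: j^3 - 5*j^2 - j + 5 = (j - 1)*(j^2 - 4*j - 5) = (j - 1)*(j + 1)*(j - 5)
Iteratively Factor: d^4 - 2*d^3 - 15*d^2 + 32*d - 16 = (d + 4)*(d^3 - 6*d^2 + 9*d - 4) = (d - 1)*(d + 4)*(d^2 - 5*d + 4) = (d - 4)*(d - 1)*(d + 4)*(d - 1)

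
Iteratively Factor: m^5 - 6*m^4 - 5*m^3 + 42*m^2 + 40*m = (m + 1)*(m^4 - 7*m^3 + 2*m^2 + 40*m) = (m + 1)*(m + 2)*(m^3 - 9*m^2 + 20*m) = m*(m + 1)*(m + 2)*(m^2 - 9*m + 20) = m*(m - 4)*(m + 1)*(m + 2)*(m - 5)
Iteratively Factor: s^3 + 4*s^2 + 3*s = (s)*(s^2 + 4*s + 3) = s*(s + 1)*(s + 3)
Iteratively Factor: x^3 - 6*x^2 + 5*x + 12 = (x + 1)*(x^2 - 7*x + 12) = (x - 3)*(x + 1)*(x - 4)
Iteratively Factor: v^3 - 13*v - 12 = (v + 3)*(v^2 - 3*v - 4) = (v - 4)*(v + 3)*(v + 1)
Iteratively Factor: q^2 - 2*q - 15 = (q + 3)*(q - 5)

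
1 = 1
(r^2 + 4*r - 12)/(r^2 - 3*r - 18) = (-r^2 - 4*r + 12)/(-r^2 + 3*r + 18)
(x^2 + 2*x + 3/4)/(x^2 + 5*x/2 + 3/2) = (x + 1/2)/(x + 1)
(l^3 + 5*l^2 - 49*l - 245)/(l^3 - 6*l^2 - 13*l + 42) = (l^2 + 12*l + 35)/(l^2 + l - 6)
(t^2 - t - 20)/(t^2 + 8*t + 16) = (t - 5)/(t + 4)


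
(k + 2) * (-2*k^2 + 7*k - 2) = -2*k^3 + 3*k^2 + 12*k - 4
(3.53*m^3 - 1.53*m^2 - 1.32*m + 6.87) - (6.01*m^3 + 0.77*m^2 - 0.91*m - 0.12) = -2.48*m^3 - 2.3*m^2 - 0.41*m + 6.99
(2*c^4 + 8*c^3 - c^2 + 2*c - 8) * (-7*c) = -14*c^5 - 56*c^4 + 7*c^3 - 14*c^2 + 56*c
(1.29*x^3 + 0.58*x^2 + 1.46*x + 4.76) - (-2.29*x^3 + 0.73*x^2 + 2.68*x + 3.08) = 3.58*x^3 - 0.15*x^2 - 1.22*x + 1.68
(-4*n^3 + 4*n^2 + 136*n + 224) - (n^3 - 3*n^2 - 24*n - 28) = -5*n^3 + 7*n^2 + 160*n + 252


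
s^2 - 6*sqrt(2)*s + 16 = (s - 4*sqrt(2))*(s - 2*sqrt(2))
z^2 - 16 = (z - 4)*(z + 4)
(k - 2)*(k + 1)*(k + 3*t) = k^3 + 3*k^2*t - k^2 - 3*k*t - 2*k - 6*t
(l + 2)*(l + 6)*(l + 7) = l^3 + 15*l^2 + 68*l + 84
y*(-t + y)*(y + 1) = -t*y^2 - t*y + y^3 + y^2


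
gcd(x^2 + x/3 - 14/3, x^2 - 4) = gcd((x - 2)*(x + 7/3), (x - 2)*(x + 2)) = x - 2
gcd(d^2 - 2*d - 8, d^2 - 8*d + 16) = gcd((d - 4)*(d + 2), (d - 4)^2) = d - 4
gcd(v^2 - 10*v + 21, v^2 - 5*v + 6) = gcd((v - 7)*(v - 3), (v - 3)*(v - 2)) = v - 3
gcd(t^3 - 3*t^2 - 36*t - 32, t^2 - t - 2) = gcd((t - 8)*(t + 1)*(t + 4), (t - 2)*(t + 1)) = t + 1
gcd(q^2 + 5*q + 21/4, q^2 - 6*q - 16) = 1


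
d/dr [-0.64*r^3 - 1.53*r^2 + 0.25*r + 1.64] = -1.92*r^2 - 3.06*r + 0.25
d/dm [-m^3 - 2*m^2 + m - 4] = -3*m^2 - 4*m + 1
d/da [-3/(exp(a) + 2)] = 3*exp(a)/(exp(a) + 2)^2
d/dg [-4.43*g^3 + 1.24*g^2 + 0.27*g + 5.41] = -13.29*g^2 + 2.48*g + 0.27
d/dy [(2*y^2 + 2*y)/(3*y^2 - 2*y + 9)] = 2*(-5*y^2 + 18*y + 9)/(9*y^4 - 12*y^3 + 58*y^2 - 36*y + 81)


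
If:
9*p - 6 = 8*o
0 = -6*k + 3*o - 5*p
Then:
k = -13*p/48 - 3/8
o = 9*p/8 - 3/4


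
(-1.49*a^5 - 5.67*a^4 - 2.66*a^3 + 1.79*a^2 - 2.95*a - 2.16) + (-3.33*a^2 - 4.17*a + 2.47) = -1.49*a^5 - 5.67*a^4 - 2.66*a^3 - 1.54*a^2 - 7.12*a + 0.31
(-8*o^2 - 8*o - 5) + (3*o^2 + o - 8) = -5*o^2 - 7*o - 13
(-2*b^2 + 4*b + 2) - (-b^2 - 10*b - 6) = -b^2 + 14*b + 8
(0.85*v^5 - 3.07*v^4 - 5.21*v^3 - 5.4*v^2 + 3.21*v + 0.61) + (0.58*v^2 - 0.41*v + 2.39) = 0.85*v^5 - 3.07*v^4 - 5.21*v^3 - 4.82*v^2 + 2.8*v + 3.0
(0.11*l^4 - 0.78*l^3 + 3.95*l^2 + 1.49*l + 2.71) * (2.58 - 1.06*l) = -0.1166*l^5 + 1.1106*l^4 - 6.1994*l^3 + 8.6116*l^2 + 0.9716*l + 6.9918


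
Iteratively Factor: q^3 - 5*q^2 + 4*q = (q - 1)*(q^2 - 4*q) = q*(q - 1)*(q - 4)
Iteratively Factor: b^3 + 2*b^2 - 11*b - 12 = (b + 1)*(b^2 + b - 12) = (b - 3)*(b + 1)*(b + 4)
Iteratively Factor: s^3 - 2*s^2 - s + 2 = (s - 1)*(s^2 - s - 2) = (s - 1)*(s + 1)*(s - 2)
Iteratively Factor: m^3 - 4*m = (m + 2)*(m^2 - 2*m) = m*(m + 2)*(m - 2)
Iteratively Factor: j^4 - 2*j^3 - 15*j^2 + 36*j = (j)*(j^3 - 2*j^2 - 15*j + 36) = j*(j - 3)*(j^2 + j - 12) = j*(j - 3)^2*(j + 4)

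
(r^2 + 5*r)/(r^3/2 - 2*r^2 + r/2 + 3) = 2*r*(r + 5)/(r^3 - 4*r^2 + r + 6)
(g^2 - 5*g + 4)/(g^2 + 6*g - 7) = (g - 4)/(g + 7)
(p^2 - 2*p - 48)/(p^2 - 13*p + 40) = (p + 6)/(p - 5)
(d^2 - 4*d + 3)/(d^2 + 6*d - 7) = (d - 3)/(d + 7)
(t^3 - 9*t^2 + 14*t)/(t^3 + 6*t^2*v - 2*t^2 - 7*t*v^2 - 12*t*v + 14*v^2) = t*(t - 7)/(t^2 + 6*t*v - 7*v^2)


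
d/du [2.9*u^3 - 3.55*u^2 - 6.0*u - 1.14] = 8.7*u^2 - 7.1*u - 6.0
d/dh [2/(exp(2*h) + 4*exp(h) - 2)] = 4*(-exp(h) - 2)*exp(h)/(exp(2*h) + 4*exp(h) - 2)^2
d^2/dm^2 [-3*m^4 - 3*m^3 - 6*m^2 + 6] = -36*m^2 - 18*m - 12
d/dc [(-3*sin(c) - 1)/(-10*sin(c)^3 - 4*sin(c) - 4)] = (-30*sin(c)^3 - 15*sin(c)^2 + 4)*cos(c)/(2*(5*sin(c)^3 + 2*sin(c) + 2)^2)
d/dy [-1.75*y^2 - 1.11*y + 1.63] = -3.5*y - 1.11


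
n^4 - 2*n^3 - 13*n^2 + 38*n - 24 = (n - 3)*(n - 2)*(n - 1)*(n + 4)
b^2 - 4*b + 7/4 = (b - 7/2)*(b - 1/2)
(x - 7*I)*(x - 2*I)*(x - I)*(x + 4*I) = x^4 - 6*I*x^3 + 17*x^2 - 78*I*x - 56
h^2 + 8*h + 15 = (h + 3)*(h + 5)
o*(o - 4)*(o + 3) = o^3 - o^2 - 12*o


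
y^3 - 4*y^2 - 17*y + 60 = (y - 5)*(y - 3)*(y + 4)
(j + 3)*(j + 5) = j^2 + 8*j + 15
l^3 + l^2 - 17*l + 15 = (l - 3)*(l - 1)*(l + 5)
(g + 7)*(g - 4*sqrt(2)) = g^2 - 4*sqrt(2)*g + 7*g - 28*sqrt(2)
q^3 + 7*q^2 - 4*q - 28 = (q - 2)*(q + 2)*(q + 7)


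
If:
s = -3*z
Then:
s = -3*z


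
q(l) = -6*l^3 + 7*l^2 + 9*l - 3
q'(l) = -18*l^2 + 14*l + 9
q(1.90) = -1.78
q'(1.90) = -29.38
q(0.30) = 0.17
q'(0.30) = 11.58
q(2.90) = -64.36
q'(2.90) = -101.78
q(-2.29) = 85.15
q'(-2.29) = -117.45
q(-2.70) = 141.83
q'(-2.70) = -160.02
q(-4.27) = 553.33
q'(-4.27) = -378.97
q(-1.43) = 15.99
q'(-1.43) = -47.83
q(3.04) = -79.52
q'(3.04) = -114.79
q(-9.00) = 4857.00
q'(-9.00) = -1575.00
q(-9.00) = 4857.00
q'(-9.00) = -1575.00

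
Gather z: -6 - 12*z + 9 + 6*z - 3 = -6*z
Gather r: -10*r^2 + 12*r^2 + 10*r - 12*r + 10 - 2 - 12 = 2*r^2 - 2*r - 4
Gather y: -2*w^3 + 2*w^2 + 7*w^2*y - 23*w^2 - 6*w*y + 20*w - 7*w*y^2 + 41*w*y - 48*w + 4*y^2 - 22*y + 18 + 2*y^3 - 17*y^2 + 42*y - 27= -2*w^3 - 21*w^2 - 28*w + 2*y^3 + y^2*(-7*w - 13) + y*(7*w^2 + 35*w + 20) - 9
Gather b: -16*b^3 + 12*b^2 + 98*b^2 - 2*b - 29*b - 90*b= -16*b^3 + 110*b^2 - 121*b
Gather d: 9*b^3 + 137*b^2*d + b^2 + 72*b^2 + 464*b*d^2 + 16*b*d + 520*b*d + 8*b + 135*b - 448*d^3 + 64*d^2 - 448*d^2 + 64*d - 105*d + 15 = 9*b^3 + 73*b^2 + 143*b - 448*d^3 + d^2*(464*b - 384) + d*(137*b^2 + 536*b - 41) + 15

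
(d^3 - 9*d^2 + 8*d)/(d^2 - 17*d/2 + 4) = 2*d*(d - 1)/(2*d - 1)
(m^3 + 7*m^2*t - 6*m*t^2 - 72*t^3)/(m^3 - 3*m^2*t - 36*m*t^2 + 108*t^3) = (-m - 4*t)/(-m + 6*t)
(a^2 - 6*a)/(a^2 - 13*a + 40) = a*(a - 6)/(a^2 - 13*a + 40)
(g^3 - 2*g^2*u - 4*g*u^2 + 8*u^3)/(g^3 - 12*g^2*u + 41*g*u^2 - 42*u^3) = (g^2 - 4*u^2)/(g^2 - 10*g*u + 21*u^2)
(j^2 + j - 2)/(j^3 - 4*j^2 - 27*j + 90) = (j^2 + j - 2)/(j^3 - 4*j^2 - 27*j + 90)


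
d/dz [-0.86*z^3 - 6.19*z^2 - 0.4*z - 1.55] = -2.58*z^2 - 12.38*z - 0.4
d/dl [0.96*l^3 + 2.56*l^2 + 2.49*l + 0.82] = 2.88*l^2 + 5.12*l + 2.49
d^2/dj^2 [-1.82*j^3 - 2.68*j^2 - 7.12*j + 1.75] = -10.92*j - 5.36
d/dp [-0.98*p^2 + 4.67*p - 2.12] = 4.67 - 1.96*p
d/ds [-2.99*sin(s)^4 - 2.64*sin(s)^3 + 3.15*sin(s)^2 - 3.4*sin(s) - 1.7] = (-11.96*sin(s)^3 - 7.92*sin(s)^2 + 6.3*sin(s) - 3.4)*cos(s)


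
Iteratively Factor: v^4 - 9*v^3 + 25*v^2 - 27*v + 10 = (v - 5)*(v^3 - 4*v^2 + 5*v - 2) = (v - 5)*(v - 2)*(v^2 - 2*v + 1) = (v - 5)*(v - 2)*(v - 1)*(v - 1)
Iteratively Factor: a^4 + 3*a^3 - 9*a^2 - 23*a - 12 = (a + 1)*(a^3 + 2*a^2 - 11*a - 12) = (a + 1)^2*(a^2 + a - 12) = (a - 3)*(a + 1)^2*(a + 4)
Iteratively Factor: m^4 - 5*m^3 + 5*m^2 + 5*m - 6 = (m - 3)*(m^3 - 2*m^2 - m + 2) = (m - 3)*(m + 1)*(m^2 - 3*m + 2) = (m - 3)*(m - 2)*(m + 1)*(m - 1)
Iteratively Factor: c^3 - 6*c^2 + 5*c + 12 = (c + 1)*(c^2 - 7*c + 12) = (c - 3)*(c + 1)*(c - 4)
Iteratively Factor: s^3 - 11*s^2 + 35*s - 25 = (s - 5)*(s^2 - 6*s + 5) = (s - 5)*(s - 1)*(s - 5)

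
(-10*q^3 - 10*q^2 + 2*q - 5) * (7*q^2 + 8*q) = -70*q^5 - 150*q^4 - 66*q^3 - 19*q^2 - 40*q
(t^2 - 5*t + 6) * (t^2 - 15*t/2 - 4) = t^4 - 25*t^3/2 + 79*t^2/2 - 25*t - 24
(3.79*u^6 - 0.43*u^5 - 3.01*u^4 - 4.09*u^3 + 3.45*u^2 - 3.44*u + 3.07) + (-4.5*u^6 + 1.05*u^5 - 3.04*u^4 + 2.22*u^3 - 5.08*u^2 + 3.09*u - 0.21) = -0.71*u^6 + 0.62*u^5 - 6.05*u^4 - 1.87*u^3 - 1.63*u^2 - 0.35*u + 2.86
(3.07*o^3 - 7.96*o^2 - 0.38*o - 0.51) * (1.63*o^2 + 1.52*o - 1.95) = 5.0041*o^5 - 8.3084*o^4 - 18.7051*o^3 + 14.1131*o^2 - 0.0342*o + 0.9945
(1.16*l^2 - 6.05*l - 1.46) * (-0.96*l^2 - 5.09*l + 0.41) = -1.1136*l^4 - 0.0964*l^3 + 32.6717*l^2 + 4.9509*l - 0.5986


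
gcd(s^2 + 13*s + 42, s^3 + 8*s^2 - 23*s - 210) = s^2 + 13*s + 42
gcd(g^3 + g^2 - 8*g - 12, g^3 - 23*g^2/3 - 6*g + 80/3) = g + 2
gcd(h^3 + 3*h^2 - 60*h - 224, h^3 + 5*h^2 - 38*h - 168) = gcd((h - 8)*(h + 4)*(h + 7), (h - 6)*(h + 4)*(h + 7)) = h^2 + 11*h + 28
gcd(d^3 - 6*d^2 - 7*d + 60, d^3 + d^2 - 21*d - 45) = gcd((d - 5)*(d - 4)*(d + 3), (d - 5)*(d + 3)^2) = d^2 - 2*d - 15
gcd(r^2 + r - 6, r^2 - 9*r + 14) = r - 2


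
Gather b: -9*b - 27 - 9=-9*b - 36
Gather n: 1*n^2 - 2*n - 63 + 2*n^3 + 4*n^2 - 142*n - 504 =2*n^3 + 5*n^2 - 144*n - 567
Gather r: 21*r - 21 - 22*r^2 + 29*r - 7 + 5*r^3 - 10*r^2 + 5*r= 5*r^3 - 32*r^2 + 55*r - 28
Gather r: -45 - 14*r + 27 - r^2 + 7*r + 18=-r^2 - 7*r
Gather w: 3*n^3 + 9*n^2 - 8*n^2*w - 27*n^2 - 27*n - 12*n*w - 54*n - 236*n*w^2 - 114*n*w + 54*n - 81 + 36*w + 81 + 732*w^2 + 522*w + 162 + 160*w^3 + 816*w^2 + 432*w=3*n^3 - 18*n^2 - 27*n + 160*w^3 + w^2*(1548 - 236*n) + w*(-8*n^2 - 126*n + 990) + 162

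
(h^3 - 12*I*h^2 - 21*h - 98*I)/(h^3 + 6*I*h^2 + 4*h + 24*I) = (h^2 - 14*I*h - 49)/(h^2 + 4*I*h + 12)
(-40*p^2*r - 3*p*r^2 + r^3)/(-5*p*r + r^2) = (40*p^2 + 3*p*r - r^2)/(5*p - r)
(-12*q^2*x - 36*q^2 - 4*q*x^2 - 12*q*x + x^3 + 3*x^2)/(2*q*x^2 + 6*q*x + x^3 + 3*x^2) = (-6*q + x)/x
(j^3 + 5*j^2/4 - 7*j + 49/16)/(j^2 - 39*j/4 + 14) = (j^2 + 3*j - 7/4)/(j - 8)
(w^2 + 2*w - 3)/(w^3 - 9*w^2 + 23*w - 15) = (w + 3)/(w^2 - 8*w + 15)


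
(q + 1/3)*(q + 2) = q^2 + 7*q/3 + 2/3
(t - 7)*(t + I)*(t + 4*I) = t^3 - 7*t^2 + 5*I*t^2 - 4*t - 35*I*t + 28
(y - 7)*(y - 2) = y^2 - 9*y + 14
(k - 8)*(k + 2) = k^2 - 6*k - 16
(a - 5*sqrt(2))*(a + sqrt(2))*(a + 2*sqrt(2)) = a^3 - 2*sqrt(2)*a^2 - 26*a - 20*sqrt(2)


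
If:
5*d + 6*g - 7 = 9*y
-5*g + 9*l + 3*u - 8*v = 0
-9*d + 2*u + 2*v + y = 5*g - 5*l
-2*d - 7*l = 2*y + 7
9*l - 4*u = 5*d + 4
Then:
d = -4104*y/3719 - 7889/3719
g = 17997*y/7438 + 10913/3719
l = 110*y/3719 - 1465/3719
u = 10755*y/7438 + 2846/3719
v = -13935*y/14876 - 14803/7438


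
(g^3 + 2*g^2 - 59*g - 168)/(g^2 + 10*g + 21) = g - 8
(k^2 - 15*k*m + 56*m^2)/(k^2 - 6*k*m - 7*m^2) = (k - 8*m)/(k + m)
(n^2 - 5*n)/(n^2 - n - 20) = n/(n + 4)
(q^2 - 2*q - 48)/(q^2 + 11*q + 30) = (q - 8)/(q + 5)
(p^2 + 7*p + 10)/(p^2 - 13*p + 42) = (p^2 + 7*p + 10)/(p^2 - 13*p + 42)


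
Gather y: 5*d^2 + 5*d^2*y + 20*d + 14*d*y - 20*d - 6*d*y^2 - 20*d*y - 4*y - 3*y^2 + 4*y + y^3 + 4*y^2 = 5*d^2 + y^3 + y^2*(1 - 6*d) + y*(5*d^2 - 6*d)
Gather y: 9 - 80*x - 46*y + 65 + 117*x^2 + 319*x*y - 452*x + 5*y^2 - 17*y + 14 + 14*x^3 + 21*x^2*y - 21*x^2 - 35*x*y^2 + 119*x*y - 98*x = 14*x^3 + 96*x^2 - 630*x + y^2*(5 - 35*x) + y*(21*x^2 + 438*x - 63) + 88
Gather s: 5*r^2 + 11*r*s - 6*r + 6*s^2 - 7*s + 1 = 5*r^2 - 6*r + 6*s^2 + s*(11*r - 7) + 1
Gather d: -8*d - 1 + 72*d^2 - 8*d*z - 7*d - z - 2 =72*d^2 + d*(-8*z - 15) - z - 3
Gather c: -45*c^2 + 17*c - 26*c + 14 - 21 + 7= -45*c^2 - 9*c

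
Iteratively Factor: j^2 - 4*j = (j - 4)*(j)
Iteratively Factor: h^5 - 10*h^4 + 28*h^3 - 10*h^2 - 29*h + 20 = (h + 1)*(h^4 - 11*h^3 + 39*h^2 - 49*h + 20) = (h - 1)*(h + 1)*(h^3 - 10*h^2 + 29*h - 20) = (h - 4)*(h - 1)*(h + 1)*(h^2 - 6*h + 5) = (h - 5)*(h - 4)*(h - 1)*(h + 1)*(h - 1)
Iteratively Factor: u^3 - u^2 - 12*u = (u - 4)*(u^2 + 3*u) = u*(u - 4)*(u + 3)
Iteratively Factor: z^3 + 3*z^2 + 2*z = (z)*(z^2 + 3*z + 2) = z*(z + 1)*(z + 2)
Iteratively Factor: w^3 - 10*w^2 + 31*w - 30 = (w - 5)*(w^2 - 5*w + 6) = (w - 5)*(w - 2)*(w - 3)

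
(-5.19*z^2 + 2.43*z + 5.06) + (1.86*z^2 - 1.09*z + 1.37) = -3.33*z^2 + 1.34*z + 6.43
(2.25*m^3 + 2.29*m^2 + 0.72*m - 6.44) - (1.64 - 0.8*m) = 2.25*m^3 + 2.29*m^2 + 1.52*m - 8.08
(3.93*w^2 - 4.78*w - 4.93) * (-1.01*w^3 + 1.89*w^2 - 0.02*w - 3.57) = -3.9693*w^5 + 12.2555*w^4 - 4.1335*w^3 - 23.2522*w^2 + 17.1632*w + 17.6001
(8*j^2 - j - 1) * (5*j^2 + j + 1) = 40*j^4 + 3*j^3 + 2*j^2 - 2*j - 1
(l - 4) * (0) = 0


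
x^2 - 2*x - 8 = (x - 4)*(x + 2)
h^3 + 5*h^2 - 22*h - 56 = (h - 4)*(h + 2)*(h + 7)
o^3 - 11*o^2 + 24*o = o*(o - 8)*(o - 3)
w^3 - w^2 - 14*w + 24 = (w - 3)*(w - 2)*(w + 4)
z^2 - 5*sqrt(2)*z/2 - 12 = (z - 4*sqrt(2))*(z + 3*sqrt(2)/2)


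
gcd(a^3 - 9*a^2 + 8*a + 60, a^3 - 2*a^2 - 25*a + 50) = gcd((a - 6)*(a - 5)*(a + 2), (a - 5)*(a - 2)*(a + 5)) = a - 5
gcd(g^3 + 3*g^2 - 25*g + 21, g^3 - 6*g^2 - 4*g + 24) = 1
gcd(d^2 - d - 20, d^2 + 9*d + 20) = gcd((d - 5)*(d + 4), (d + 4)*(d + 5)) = d + 4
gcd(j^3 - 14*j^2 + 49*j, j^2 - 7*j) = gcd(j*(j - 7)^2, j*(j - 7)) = j^2 - 7*j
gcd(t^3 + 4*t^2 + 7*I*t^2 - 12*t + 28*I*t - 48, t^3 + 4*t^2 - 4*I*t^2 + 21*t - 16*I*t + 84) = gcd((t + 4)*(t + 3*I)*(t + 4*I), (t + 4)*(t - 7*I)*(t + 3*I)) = t^2 + t*(4 + 3*I) + 12*I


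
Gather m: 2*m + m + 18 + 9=3*m + 27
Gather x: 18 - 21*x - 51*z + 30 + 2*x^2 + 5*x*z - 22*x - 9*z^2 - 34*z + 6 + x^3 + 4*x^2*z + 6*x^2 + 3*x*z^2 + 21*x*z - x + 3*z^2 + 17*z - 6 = x^3 + x^2*(4*z + 8) + x*(3*z^2 + 26*z - 44) - 6*z^2 - 68*z + 48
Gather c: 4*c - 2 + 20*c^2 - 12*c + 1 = 20*c^2 - 8*c - 1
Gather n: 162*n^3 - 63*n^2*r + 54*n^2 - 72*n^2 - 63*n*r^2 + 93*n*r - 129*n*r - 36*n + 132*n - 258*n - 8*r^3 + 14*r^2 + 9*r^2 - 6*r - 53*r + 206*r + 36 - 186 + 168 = 162*n^3 + n^2*(-63*r - 18) + n*(-63*r^2 - 36*r - 162) - 8*r^3 + 23*r^2 + 147*r + 18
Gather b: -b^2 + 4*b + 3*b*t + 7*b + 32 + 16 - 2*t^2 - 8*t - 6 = -b^2 + b*(3*t + 11) - 2*t^2 - 8*t + 42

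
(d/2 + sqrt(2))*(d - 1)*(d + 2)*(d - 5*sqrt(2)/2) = d^4/2 - sqrt(2)*d^3/4 + d^3/2 - 6*d^2 - sqrt(2)*d^2/4 - 5*d + sqrt(2)*d/2 + 10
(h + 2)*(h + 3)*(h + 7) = h^3 + 12*h^2 + 41*h + 42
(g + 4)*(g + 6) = g^2 + 10*g + 24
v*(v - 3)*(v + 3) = v^3 - 9*v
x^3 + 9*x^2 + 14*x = x*(x + 2)*(x + 7)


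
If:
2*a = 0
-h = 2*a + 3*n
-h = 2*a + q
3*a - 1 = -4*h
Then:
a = 0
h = 1/4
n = -1/12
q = -1/4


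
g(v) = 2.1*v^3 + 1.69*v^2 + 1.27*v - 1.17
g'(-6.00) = 207.79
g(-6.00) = -401.55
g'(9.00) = 541.99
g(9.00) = 1678.05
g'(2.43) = 46.68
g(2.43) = 42.03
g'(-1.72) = 14.09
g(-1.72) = -9.04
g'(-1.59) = 11.82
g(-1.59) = -7.36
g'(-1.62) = 12.33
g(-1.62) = -7.72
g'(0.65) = 6.13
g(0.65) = 0.95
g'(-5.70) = 186.69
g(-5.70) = -342.41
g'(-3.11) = 51.69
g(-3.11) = -51.94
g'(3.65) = 97.54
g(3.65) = 128.10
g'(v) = 6.3*v^2 + 3.38*v + 1.27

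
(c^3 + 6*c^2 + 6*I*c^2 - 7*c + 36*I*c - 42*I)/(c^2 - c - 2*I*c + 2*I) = (c^2 + c*(7 + 6*I) + 42*I)/(c - 2*I)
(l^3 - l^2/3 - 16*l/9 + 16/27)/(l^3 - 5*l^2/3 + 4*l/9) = (l + 4/3)/l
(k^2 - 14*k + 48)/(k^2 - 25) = (k^2 - 14*k + 48)/(k^2 - 25)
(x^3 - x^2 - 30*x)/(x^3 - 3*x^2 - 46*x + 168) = x*(x + 5)/(x^2 + 3*x - 28)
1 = 1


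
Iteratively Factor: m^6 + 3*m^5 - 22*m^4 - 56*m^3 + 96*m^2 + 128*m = (m + 4)*(m^5 - m^4 - 18*m^3 + 16*m^2 + 32*m) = (m - 2)*(m + 4)*(m^4 + m^3 - 16*m^2 - 16*m) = m*(m - 2)*(m + 4)*(m^3 + m^2 - 16*m - 16) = m*(m - 2)*(m + 1)*(m + 4)*(m^2 - 16) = m*(m - 2)*(m + 1)*(m + 4)^2*(m - 4)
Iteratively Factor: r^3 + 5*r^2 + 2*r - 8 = (r - 1)*(r^2 + 6*r + 8) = (r - 1)*(r + 4)*(r + 2)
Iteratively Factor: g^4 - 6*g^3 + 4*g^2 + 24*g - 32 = (g - 4)*(g^3 - 2*g^2 - 4*g + 8) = (g - 4)*(g + 2)*(g^2 - 4*g + 4) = (g - 4)*(g - 2)*(g + 2)*(g - 2)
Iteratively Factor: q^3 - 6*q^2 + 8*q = (q)*(q^2 - 6*q + 8) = q*(q - 2)*(q - 4)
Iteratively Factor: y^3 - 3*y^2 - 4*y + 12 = (y - 3)*(y^2 - 4) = (y - 3)*(y - 2)*(y + 2)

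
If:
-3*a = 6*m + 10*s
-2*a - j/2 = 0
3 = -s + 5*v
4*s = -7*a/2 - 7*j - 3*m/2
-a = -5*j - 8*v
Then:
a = -72/89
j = 288/89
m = 2056/89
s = -1212/89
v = -189/89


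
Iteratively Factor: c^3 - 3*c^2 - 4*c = (c)*(c^2 - 3*c - 4) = c*(c + 1)*(c - 4)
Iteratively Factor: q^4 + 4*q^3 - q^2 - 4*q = (q + 1)*(q^3 + 3*q^2 - 4*q) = (q - 1)*(q + 1)*(q^2 + 4*q) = q*(q - 1)*(q + 1)*(q + 4)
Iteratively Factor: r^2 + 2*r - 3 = (r + 3)*(r - 1)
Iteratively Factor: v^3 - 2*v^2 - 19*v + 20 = (v - 5)*(v^2 + 3*v - 4) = (v - 5)*(v + 4)*(v - 1)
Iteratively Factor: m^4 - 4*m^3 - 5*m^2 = (m)*(m^3 - 4*m^2 - 5*m) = m*(m + 1)*(m^2 - 5*m) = m^2*(m + 1)*(m - 5)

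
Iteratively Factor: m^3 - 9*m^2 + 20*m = (m - 4)*(m^2 - 5*m) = (m - 5)*(m - 4)*(m)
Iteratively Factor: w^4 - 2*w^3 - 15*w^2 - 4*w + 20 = (w - 1)*(w^3 - w^2 - 16*w - 20) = (w - 1)*(w + 2)*(w^2 - 3*w - 10) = (w - 1)*(w + 2)^2*(w - 5)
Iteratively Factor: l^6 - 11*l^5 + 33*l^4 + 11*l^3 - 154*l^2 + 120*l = (l - 4)*(l^5 - 7*l^4 + 5*l^3 + 31*l^2 - 30*l) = (l - 4)*(l + 2)*(l^4 - 9*l^3 + 23*l^2 - 15*l) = (l - 4)*(l - 3)*(l + 2)*(l^3 - 6*l^2 + 5*l) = (l - 4)*(l - 3)*(l - 1)*(l + 2)*(l^2 - 5*l) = (l - 5)*(l - 4)*(l - 3)*(l - 1)*(l + 2)*(l)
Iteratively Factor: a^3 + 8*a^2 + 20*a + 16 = (a + 2)*(a^2 + 6*a + 8) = (a + 2)*(a + 4)*(a + 2)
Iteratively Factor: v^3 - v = (v)*(v^2 - 1) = v*(v - 1)*(v + 1)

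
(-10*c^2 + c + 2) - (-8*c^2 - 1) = -2*c^2 + c + 3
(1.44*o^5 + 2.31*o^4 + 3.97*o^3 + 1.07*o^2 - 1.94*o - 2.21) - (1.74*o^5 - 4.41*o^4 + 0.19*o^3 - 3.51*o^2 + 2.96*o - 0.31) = -0.3*o^5 + 6.72*o^4 + 3.78*o^3 + 4.58*o^2 - 4.9*o - 1.9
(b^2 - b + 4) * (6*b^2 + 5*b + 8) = 6*b^4 - b^3 + 27*b^2 + 12*b + 32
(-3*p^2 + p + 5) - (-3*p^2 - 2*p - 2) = 3*p + 7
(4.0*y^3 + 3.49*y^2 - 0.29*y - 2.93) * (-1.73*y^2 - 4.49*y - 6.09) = -6.92*y^5 - 23.9977*y^4 - 39.5284*y^3 - 14.8831*y^2 + 14.9218*y + 17.8437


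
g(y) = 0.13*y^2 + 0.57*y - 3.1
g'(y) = 0.26*y + 0.57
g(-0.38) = -3.30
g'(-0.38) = 0.47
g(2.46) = -0.91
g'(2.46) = 1.21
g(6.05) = 5.11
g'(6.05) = 2.14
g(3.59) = 0.62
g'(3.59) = 1.50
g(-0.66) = -3.42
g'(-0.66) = 0.40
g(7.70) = 9.00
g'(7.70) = 2.57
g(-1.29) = -3.62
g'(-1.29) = 0.23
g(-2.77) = -3.68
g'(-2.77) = -0.15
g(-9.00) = 2.30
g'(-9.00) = -1.77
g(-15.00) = 17.60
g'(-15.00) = -3.33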